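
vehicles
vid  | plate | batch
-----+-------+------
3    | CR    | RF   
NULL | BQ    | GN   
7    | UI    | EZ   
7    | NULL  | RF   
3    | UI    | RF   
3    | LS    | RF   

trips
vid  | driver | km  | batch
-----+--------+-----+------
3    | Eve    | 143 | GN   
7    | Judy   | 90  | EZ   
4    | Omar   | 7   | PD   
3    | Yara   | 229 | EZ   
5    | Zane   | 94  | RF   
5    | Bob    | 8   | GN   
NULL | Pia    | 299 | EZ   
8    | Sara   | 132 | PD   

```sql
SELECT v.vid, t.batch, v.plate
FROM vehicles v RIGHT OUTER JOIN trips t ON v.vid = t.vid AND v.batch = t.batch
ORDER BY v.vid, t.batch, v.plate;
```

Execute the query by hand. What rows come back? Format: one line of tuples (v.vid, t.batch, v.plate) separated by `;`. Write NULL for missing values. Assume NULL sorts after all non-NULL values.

RIGHT JOIN keeps every row from `trips`; unmatched rows get NULL for `vehicles`'s columns.
Matching on v.vid = t.vid AND v.batch = t.batch. A NULL in a compared column never satisfies the condition.
- vid=3, batch=RF: no matching t row.
- vid=NULL, batch=GN: no matching t row.
- vid=7, batch=EZ: 1 matching t row(s), so 1 row(s) emitted.
- vid=7, batch=RF: no matching t row.
- vid=3, batch=RF: no matching t row.
- vid=3, batch=RF: no matching t row.
- 7 t row(s) had no v match → kept, v columns NULL.
After projecting and ordering:
v.vid | t.batch | v.plate
7 | EZ | UI
NULL | EZ | NULL
NULL | EZ | NULL
NULL | GN | NULL
NULL | GN | NULL
NULL | PD | NULL
NULL | PD | NULL
NULL | RF | NULL

(7, EZ, UI); (NULL, EZ, NULL); (NULL, EZ, NULL); (NULL, GN, NULL); (NULL, GN, NULL); (NULL, PD, NULL); (NULL, PD, NULL); (NULL, RF, NULL)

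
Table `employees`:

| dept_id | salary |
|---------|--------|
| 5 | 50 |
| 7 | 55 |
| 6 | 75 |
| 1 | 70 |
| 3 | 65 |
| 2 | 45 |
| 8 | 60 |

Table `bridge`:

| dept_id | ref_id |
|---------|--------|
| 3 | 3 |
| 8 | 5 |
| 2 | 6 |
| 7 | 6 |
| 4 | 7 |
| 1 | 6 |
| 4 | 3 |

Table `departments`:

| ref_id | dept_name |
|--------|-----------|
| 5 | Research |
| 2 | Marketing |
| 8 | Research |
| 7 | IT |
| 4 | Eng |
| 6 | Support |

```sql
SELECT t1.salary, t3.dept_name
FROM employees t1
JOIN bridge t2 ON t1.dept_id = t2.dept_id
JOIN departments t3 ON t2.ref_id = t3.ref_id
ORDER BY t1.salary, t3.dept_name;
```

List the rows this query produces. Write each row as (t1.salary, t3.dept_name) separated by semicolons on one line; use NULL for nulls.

Joins associate left-to-right: employees INNER JOIN bridge on dept_id gives 5 intermediate row(s).
Then INNER JOIN `departments t3` on ref_id: keep only rows whose t2.ref_id appears in t3.

(45, Support); (55, Support); (60, Research); (70, Support)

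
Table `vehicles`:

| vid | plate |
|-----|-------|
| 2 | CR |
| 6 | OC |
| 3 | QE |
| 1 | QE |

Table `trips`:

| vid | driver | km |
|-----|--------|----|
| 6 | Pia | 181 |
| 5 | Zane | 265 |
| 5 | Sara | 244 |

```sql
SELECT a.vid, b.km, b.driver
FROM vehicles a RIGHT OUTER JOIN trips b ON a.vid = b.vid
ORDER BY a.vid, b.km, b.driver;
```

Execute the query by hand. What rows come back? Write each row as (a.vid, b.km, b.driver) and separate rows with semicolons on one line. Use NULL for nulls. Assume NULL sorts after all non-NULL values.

(6, 181, Pia); (NULL, 244, Sara); (NULL, 265, Zane)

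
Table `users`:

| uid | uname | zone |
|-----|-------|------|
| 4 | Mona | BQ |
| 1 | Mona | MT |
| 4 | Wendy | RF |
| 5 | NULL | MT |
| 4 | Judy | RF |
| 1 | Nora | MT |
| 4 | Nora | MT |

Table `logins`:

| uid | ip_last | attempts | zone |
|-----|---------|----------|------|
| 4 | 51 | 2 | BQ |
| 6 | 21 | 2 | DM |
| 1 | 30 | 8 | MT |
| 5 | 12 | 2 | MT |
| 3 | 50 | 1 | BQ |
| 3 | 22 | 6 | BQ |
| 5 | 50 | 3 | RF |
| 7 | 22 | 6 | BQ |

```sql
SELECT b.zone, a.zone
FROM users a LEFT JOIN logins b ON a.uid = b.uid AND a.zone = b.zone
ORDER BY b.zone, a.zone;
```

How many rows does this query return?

7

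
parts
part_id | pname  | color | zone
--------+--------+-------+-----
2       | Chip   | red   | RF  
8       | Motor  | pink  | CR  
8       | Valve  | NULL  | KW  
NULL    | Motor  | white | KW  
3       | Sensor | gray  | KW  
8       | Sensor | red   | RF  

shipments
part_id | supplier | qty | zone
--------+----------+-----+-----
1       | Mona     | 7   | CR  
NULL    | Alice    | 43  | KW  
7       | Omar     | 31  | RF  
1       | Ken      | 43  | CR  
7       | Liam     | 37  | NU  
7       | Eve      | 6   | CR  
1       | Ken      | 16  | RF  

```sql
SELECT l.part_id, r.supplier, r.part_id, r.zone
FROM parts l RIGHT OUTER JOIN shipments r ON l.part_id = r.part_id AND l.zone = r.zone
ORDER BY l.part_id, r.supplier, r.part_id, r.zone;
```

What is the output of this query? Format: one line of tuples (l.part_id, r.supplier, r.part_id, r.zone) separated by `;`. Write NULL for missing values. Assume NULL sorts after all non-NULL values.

RIGHT JOIN keeps every row from `shipments`; unmatched rows get NULL for `parts`'s columns.
Matching on l.part_id = r.part_id AND l.zone = r.zone. A NULL in a compared column never satisfies the condition.
Matched pairs: 0; unmatched r rows kept: 7.

(NULL, Alice, NULL, KW); (NULL, Eve, 7, CR); (NULL, Ken, 1, CR); (NULL, Ken, 1, RF); (NULL, Liam, 7, NU); (NULL, Mona, 1, CR); (NULL, Omar, 7, RF)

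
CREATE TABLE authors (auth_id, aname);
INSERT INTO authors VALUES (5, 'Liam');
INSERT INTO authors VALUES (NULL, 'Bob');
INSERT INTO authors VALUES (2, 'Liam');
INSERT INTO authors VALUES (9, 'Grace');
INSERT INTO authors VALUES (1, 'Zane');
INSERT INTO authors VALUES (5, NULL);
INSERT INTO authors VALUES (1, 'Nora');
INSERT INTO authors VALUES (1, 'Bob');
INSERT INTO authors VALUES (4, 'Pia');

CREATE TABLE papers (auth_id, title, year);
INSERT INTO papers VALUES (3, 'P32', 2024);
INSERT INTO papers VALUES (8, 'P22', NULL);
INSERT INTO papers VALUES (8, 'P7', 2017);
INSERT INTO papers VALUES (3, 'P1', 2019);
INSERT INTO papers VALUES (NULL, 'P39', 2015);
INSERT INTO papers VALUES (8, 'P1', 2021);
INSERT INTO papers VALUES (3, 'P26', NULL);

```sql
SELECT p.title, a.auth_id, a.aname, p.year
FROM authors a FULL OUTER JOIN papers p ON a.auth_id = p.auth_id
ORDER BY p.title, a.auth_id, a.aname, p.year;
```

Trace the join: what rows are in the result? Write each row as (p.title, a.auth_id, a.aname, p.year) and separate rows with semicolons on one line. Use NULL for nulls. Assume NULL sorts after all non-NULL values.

(P1, NULL, NULL, 2019); (P1, NULL, NULL, 2021); (P22, NULL, NULL, NULL); (P26, NULL, NULL, NULL); (P32, NULL, NULL, 2024); (P39, NULL, NULL, 2015); (P7, NULL, NULL, 2017); (NULL, 1, Bob, NULL); (NULL, 1, Nora, NULL); (NULL, 1, Zane, NULL); (NULL, 2, Liam, NULL); (NULL, 4, Pia, NULL); (NULL, 5, Liam, NULL); (NULL, 5, NULL, NULL); (NULL, 9, Grace, NULL); (NULL, NULL, Bob, NULL)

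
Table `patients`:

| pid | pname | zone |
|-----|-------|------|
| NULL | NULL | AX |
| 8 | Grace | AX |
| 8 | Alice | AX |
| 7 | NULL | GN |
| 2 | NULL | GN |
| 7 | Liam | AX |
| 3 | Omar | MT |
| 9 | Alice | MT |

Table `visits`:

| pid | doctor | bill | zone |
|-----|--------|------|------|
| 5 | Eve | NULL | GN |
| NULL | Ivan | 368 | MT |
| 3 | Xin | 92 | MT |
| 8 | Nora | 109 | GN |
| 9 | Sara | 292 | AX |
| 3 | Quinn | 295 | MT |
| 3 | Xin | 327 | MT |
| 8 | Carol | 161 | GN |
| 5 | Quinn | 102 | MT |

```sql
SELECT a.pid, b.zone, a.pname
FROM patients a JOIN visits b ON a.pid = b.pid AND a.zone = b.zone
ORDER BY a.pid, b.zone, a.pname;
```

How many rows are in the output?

INNER JOIN keeps only pairs where the ON condition holds.
Matching on a.pid = b.pid AND a.zone = b.zone. A NULL in a compared column never satisfies the condition.
Matched pairs: 3.
Total: 3 rows.

3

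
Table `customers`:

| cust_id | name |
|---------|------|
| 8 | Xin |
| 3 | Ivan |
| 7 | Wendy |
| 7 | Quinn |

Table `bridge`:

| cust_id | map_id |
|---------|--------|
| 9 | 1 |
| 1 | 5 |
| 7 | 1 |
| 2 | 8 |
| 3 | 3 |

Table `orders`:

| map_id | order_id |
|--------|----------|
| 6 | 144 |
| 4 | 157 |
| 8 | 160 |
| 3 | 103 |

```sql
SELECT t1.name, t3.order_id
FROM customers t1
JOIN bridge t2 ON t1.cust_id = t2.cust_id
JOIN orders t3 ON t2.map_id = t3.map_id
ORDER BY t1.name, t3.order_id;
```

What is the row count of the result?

Evaluate left to right. First `customers t1 INNER JOIN bridge t2` on cust_id: 3 row(s).
Then INNER JOIN `orders t3` on map_id: keep only rows whose t2.map_id appears in t3.
Result: 1 row(s).

1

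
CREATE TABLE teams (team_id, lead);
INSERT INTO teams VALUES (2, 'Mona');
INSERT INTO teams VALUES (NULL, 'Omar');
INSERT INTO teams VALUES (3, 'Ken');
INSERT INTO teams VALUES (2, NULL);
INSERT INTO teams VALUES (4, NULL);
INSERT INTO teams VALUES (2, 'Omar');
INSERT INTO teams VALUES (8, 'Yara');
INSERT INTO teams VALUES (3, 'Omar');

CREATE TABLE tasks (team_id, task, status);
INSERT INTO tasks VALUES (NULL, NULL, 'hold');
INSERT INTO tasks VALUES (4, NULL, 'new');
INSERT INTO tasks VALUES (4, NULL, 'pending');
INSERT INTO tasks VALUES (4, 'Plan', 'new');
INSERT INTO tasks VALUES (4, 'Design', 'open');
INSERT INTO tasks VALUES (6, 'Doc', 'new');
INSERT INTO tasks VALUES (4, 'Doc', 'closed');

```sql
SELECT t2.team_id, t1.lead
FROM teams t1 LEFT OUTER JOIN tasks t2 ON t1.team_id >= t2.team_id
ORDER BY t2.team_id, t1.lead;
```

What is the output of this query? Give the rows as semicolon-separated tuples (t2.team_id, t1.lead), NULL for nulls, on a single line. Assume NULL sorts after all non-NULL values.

(4, Yara); (4, Yara); (4, Yara); (4, Yara); (4, Yara); (4, NULL); (4, NULL); (4, NULL); (4, NULL); (4, NULL); (6, Yara); (NULL, Ken); (NULL, Mona); (NULL, Omar); (NULL, Omar); (NULL, Omar); (NULL, NULL)

LEFT JOIN keeps every row from `teams`; unmatched rows get NULL for `tasks`'s columns.
Matching on t1.team_id >= t2.team_id. A NULL in a compared column never satisfies the condition.
- team_id=2: no t2 row matches, row kept with t2 columns NULL.
- team_id=NULL: no t2 row matches, row kept with t2 columns NULL.
- team_id=3: no t2 row matches, row kept with t2 columns NULL.
- team_id=2: no t2 row matches, row kept with t2 columns NULL.
- team_id=4: 5 matching t2 row(s), so 5 row(s) emitted.
- team_id=2: no t2 row matches, row kept with t2 columns NULL.
- team_id=8: 6 matching t2 row(s), so 6 row(s) emitted.
- team_id=3: no t2 row matches, row kept with t2 columns NULL.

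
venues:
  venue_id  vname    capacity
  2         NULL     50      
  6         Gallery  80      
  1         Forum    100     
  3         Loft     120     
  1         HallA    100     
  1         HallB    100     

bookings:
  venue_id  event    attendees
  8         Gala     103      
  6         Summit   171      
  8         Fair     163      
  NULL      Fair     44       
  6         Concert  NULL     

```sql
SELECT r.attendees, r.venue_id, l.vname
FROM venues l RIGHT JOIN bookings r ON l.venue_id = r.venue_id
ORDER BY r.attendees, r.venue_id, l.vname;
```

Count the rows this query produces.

5

RIGHT JOIN keeps every row from `bookings`; unmatched rows get NULL for `venues`'s columns.
Matching on l.venue_id = r.venue_id. A NULL in a compared column never satisfies the condition.
Matched pairs: 2; unmatched r rows kept: 3.
Total: 2 matched + 3 padded = 5 rows.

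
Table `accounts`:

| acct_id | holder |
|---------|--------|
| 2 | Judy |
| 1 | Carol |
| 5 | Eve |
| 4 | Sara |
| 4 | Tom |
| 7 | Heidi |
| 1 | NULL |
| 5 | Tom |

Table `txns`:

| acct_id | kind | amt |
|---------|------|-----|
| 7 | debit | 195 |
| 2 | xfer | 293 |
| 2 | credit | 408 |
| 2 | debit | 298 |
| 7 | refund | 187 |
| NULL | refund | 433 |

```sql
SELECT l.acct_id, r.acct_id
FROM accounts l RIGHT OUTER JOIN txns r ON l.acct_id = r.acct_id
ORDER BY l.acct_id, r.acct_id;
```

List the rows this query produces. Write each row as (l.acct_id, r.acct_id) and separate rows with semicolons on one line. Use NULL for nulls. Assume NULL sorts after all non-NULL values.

RIGHT JOIN keeps every row from `txns`; unmatched rows get NULL for `accounts`'s columns.
Matching on l.acct_id = r.acct_id. A NULL in a compared column never satisfies the condition.
Matched pairs: 5; unmatched r rows kept: 1.

(2, 2); (2, 2); (2, 2); (7, 7); (7, 7); (NULL, NULL)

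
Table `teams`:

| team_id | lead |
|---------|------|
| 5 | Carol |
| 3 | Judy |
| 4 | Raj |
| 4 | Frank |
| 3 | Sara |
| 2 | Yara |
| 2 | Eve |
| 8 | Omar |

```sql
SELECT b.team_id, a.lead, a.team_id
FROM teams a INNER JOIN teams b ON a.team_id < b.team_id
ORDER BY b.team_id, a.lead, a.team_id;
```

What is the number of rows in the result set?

INNER JOIN keeps only pairs where the ON condition holds.
Matching on a.team_id < b.team_id.
- a[0] team_id=5 → 1 match(es) in b → 1 row(s).
- a[1] team_id=3 → 4 match(es) in b → 4 row(s).
- a[2] team_id=4 → 2 match(es) in b → 2 row(s).
- a[3] team_id=4 → 2 match(es) in b → 2 row(s).
- a[4] team_id=3 → 4 match(es) in b → 4 row(s).
- a[5] team_id=2 → 6 match(es) in b → 6 row(s).
- a[6] team_id=2 → 6 match(es) in b → 6 row(s).
- a[7] team_id=8 → no match; dropped.
Total: 25 rows.

25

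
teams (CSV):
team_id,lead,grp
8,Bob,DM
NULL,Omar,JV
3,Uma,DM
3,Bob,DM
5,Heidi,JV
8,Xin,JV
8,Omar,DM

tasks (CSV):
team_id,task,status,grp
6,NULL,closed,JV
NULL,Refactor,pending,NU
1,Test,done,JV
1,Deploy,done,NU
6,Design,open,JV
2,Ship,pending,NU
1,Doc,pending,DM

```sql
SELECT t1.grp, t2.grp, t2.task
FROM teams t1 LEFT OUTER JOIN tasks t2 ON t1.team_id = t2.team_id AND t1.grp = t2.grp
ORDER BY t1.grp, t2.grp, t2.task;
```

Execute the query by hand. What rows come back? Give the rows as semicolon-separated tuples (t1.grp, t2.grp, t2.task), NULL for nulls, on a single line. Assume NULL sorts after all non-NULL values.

LEFT JOIN keeps every row from `teams`; unmatched rows get NULL for `tasks`'s columns.
Matching on t1.team_id = t2.team_id AND t1.grp = t2.grp. A NULL in a compared column never satisfies the condition.
- t1[0] team_id=8, grp=DM → no match; kept with NULLs on the t2 side.
- t1[1] team_id=NULL, grp=JV → no match; kept with NULLs on the t2 side.
- t1[2] team_id=3, grp=DM → no match; kept with NULLs on the t2 side.
- t1[3] team_id=3, grp=DM → no match; kept with NULLs on the t2 side.
- t1[4] team_id=5, grp=JV → no match; kept with NULLs on the t2 side.
- t1[5] team_id=8, grp=JV → no match; kept with NULLs on the t2 side.
- t1[6] team_id=8, grp=DM → no match; kept with NULLs on the t2 side.
After projecting and ordering:
t1.grp | t2.grp | t2.task
DM | NULL | NULL
DM | NULL | NULL
DM | NULL | NULL
DM | NULL | NULL
JV | NULL | NULL
JV | NULL | NULL
JV | NULL | NULL

(DM, NULL, NULL); (DM, NULL, NULL); (DM, NULL, NULL); (DM, NULL, NULL); (JV, NULL, NULL); (JV, NULL, NULL); (JV, NULL, NULL)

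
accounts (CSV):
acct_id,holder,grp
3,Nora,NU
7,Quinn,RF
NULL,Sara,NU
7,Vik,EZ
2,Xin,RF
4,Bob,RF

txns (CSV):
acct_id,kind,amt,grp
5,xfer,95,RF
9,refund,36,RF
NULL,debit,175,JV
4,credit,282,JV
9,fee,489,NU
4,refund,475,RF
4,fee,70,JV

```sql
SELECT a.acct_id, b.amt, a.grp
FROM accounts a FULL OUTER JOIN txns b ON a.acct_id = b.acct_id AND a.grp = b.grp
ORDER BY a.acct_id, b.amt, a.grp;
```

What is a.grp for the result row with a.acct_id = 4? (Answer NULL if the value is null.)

FULL OUTER JOIN keeps every row from both sides; unmatched rows get NULL for the other side's columns.
Matching on a.acct_id = b.acct_id AND a.grp = b.grp. A NULL in a compared column never satisfies the condition.
- a[0] acct_id=3, grp=NU → no match; kept with NULLs on the b side.
- a[1] acct_id=7, grp=RF → no match; kept with NULLs on the b side.
- a[2] acct_id=NULL, grp=NU → no match; kept with NULLs on the b side.
- a[3] acct_id=7, grp=EZ → no match; kept with NULLs on the b side.
- a[4] acct_id=2, grp=RF → no match; kept with NULLs on the b side.
- a[5] acct_id=4, grp=RF → 1 match(es) in b → 1 row(s).
- 6 row(s) from b found no a partner → padded with NULL.

RF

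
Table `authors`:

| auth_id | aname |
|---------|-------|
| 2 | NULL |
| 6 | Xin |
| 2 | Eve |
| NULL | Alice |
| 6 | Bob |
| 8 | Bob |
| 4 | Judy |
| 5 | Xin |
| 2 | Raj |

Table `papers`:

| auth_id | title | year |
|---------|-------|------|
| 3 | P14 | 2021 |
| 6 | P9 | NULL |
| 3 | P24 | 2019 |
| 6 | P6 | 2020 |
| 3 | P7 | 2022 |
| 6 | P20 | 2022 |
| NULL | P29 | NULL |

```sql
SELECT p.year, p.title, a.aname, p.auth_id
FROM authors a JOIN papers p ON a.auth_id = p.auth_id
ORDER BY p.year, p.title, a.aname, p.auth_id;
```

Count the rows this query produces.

6

INNER JOIN keeps only pairs where the ON condition holds.
Matching on a.auth_id = p.auth_id. A NULL in a compared column never satisfies the condition.
- a[0] auth_id=2 → no match; dropped.
- a[1] auth_id=6 → 3 match(es) in p → 3 row(s).
- a[2] auth_id=2 → no match; dropped.
- a[3] auth_id=NULL → no match; dropped.
- a[4] auth_id=6 → 3 match(es) in p → 3 row(s).
- a[5] auth_id=8 → no match; dropped.
- a[6] auth_id=4 → no match; dropped.
- a[7] auth_id=5 → no match; dropped.
- a[8] auth_id=2 → no match; dropped.
Total: 6 rows.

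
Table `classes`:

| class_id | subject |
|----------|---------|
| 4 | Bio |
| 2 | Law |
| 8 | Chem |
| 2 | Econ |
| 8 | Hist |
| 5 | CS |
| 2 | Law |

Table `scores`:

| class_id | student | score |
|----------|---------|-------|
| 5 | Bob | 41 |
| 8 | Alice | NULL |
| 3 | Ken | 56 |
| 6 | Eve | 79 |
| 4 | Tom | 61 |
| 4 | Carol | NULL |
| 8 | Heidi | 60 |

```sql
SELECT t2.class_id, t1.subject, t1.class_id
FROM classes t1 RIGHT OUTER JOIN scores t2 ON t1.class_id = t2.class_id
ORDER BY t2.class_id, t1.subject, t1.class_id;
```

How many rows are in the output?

9

RIGHT JOIN keeps every row from `scores`; unmatched rows get NULL for `classes`'s columns.
Matching on t1.class_id = t2.class_id.
- t1 row (class_id=4): matches 2 t2 row(s) → 2 output row(s).
- t1 row (class_id=2): no match.
- t1 row (class_id=8): matches 2 t2 row(s) → 2 output row(s).
- t1 row (class_id=2): no match.
- t1 row (class_id=8): matches 2 t2 row(s) → 2 output row(s).
- t1 row (class_id=5): matches 1 t2 row(s) → 1 output row(s).
- t1 row (class_id=2): no match.
- plus 2 unmatched t2 row(s), each kept with NULL t1 columns.
Total: 7 matched + 2 padded = 9 rows.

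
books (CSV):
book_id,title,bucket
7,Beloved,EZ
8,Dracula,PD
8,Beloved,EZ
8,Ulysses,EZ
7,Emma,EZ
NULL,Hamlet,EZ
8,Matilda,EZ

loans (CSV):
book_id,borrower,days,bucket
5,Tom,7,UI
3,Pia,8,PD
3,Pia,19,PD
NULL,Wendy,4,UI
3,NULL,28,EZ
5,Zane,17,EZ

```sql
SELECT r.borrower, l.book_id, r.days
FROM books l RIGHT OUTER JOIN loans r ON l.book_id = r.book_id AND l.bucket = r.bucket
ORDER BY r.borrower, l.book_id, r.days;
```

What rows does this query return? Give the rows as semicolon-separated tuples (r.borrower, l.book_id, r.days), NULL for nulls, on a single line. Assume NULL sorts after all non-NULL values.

(Pia, NULL, 8); (Pia, NULL, 19); (Tom, NULL, 7); (Wendy, NULL, 4); (Zane, NULL, 17); (NULL, NULL, 28)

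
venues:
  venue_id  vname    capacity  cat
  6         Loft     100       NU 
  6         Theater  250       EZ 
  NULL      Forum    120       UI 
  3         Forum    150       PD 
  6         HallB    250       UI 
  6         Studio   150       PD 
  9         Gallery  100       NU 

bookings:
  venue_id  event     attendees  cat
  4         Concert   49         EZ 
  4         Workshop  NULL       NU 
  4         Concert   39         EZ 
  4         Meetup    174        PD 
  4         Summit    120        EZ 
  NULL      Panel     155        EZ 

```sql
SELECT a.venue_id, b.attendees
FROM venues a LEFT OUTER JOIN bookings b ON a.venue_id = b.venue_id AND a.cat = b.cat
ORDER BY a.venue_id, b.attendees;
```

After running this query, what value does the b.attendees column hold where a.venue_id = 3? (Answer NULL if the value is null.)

LEFT JOIN keeps every row from `venues`; unmatched rows get NULL for `bookings`'s columns.
Matching on a.venue_id = b.venue_id AND a.cat = b.cat. A NULL in a compared column never satisfies the condition.
Matched pairs: 0; unmatched a rows kept: 7.

NULL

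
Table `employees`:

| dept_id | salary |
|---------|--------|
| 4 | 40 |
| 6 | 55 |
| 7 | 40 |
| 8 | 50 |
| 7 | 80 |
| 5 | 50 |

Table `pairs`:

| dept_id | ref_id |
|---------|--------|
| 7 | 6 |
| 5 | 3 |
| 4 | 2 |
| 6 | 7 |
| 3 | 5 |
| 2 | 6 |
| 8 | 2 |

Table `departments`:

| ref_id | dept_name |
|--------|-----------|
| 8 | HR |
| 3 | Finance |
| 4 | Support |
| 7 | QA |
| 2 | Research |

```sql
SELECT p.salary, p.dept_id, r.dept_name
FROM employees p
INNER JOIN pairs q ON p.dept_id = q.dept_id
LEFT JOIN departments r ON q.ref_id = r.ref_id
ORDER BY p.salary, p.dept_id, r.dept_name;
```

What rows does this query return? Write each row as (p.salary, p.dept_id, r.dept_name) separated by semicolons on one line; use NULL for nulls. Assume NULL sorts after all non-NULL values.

(40, 4, Research); (40, 7, NULL); (50, 5, Finance); (50, 8, Research); (55, 6, QA); (80, 7, NULL)

Joins associate left-to-right: employees INNER JOIN pairs on dept_id gives 6 intermediate row(s).
Then LEFT JOIN `departments r` on ref_id: each of those 6 rows is kept; rows whose q.ref_id has no match in r get NULL for r's columns.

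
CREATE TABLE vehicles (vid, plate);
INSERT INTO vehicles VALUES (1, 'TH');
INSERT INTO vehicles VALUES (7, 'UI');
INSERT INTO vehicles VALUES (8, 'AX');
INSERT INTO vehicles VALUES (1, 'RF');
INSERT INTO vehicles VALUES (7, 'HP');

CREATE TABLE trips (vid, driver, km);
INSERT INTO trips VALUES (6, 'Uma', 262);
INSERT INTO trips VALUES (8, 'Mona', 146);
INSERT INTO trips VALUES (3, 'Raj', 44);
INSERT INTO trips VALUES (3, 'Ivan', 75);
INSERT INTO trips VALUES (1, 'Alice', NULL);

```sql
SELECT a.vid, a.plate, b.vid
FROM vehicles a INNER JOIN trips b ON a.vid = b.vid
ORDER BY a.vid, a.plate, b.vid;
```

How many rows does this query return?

INNER JOIN keeps only pairs where the ON condition holds.
Matching on a.vid = b.vid.
- vid=1: 1 matching b row(s), so 1 row(s) emitted.
- vid=7: no matching b row, dropped.
- vid=8: 1 matching b row(s), so 1 row(s) emitted.
- vid=1: 1 matching b row(s), so 1 row(s) emitted.
- vid=7: no matching b row, dropped.
Total: 3 rows.

3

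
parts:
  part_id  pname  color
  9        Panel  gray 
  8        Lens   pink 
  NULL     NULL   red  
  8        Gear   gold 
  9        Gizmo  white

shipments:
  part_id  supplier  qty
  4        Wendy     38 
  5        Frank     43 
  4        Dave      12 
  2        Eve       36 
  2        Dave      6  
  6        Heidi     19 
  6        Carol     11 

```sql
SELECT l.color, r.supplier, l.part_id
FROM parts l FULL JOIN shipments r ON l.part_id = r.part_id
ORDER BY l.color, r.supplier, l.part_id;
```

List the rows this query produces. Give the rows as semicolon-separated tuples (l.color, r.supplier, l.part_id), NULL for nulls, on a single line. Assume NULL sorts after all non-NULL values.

FULL OUTER JOIN keeps every row from both sides; unmatched rows get NULL for the other side's columns.
Matching on l.part_id = r.part_id. A NULL in a compared column never satisfies the condition.
Matched pairs: 0; unmatched l rows kept: 5; unmatched r rows kept: 7.

(gold, NULL, 8); (gray, NULL, 9); (pink, NULL, 8); (red, NULL, NULL); (white, NULL, 9); (NULL, Carol, NULL); (NULL, Dave, NULL); (NULL, Dave, NULL); (NULL, Eve, NULL); (NULL, Frank, NULL); (NULL, Heidi, NULL); (NULL, Wendy, NULL)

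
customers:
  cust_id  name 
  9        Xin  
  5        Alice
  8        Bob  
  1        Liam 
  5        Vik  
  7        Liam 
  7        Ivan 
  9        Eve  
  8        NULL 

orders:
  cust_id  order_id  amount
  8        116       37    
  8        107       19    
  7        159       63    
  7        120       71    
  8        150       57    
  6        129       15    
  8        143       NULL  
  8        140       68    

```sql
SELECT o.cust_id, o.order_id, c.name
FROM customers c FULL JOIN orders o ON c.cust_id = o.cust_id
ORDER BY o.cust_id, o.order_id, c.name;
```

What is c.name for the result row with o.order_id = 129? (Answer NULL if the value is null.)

NULL

FULL OUTER JOIN keeps every row from both sides; unmatched rows get NULL for the other side's columns.
Matching on c.cust_id = o.cust_id.
Matched pairs: 14; unmatched c rows kept: 5; unmatched o rows kept: 1.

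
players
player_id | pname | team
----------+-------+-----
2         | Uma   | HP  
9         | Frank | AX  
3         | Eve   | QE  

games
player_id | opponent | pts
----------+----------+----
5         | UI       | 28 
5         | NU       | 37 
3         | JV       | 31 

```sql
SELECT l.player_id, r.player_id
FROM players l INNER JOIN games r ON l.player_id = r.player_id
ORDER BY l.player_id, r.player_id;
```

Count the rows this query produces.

1

INNER JOIN keeps only pairs where the ON condition holds.
Matching on l.player_id = r.player_id.
- l row (player_id=2): no match → dropped.
- l row (player_id=9): no match → dropped.
- l row (player_id=3): matches 1 r row(s) → 1 output row(s).
Total: 1 rows.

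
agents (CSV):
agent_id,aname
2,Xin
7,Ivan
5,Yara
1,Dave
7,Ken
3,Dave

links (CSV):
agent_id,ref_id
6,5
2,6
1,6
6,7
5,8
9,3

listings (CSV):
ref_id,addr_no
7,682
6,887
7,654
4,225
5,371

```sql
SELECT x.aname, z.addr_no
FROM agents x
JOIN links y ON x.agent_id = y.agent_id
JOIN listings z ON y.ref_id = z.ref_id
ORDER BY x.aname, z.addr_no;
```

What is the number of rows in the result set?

Evaluate left to right. First `agents x INNER JOIN links y` on agent_id: 3 row(s).
Then INNER JOIN `listings z` on ref_id: keep only rows whose y.ref_id appears in z.
Result: 2 row(s).

2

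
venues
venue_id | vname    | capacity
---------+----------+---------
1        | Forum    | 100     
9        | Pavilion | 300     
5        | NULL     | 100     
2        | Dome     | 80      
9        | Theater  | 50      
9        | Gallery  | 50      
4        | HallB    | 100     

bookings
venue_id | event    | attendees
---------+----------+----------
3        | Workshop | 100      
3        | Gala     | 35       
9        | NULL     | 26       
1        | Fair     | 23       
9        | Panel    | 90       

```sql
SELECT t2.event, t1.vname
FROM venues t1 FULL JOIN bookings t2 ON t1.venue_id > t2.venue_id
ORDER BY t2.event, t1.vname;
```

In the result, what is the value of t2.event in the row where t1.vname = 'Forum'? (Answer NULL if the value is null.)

NULL

FULL OUTER JOIN keeps every row from both sides; unmatched rows get NULL for the other side's columns.
Matching on t1.venue_id > t2.venue_id.
Matched pairs: 16; unmatched t1 rows kept: 1; unmatched t2 rows kept: 2.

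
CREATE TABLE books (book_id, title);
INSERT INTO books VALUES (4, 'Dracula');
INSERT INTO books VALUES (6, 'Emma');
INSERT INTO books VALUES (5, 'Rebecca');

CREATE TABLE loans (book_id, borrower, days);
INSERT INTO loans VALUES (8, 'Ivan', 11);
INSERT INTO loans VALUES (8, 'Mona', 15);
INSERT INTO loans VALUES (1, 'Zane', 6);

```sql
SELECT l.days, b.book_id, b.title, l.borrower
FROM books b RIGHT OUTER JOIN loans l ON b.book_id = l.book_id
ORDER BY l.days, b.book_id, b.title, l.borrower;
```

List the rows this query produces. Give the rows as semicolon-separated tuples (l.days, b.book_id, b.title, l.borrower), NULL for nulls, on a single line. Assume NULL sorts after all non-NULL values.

(6, NULL, NULL, Zane); (11, NULL, NULL, Ivan); (15, NULL, NULL, Mona)

RIGHT JOIN keeps every row from `loans`; unmatched rows get NULL for `books`'s columns.
Matching on b.book_id = l.book_id.
Matched pairs: 0; unmatched l rows kept: 3.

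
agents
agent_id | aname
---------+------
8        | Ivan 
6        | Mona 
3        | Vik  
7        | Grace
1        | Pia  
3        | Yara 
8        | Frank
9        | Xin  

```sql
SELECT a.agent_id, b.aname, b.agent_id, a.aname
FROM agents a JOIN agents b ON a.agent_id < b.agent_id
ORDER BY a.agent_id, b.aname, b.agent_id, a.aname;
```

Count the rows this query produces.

26

INNER JOIN keeps only pairs where the ON condition holds.
Matching on a.agent_id < b.agent_id.
Matched pairs: 26.
Total: 26 rows.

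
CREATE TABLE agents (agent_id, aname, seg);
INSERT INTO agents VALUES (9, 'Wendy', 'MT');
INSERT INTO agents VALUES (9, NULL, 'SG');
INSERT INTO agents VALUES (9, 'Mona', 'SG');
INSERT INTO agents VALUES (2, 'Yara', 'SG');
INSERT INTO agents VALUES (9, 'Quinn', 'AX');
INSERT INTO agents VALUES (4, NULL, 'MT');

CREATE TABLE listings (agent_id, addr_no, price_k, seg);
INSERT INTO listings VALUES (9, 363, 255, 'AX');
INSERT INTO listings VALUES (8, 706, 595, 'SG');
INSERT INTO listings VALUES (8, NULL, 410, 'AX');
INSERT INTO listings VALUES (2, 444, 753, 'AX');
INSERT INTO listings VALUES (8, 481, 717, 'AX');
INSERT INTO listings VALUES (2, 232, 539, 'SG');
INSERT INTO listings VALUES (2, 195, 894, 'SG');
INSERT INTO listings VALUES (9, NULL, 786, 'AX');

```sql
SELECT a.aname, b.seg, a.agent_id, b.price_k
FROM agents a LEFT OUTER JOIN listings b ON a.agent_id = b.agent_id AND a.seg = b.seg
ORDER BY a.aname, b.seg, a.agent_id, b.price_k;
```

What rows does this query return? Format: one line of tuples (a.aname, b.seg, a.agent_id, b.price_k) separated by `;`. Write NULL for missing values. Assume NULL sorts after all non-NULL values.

LEFT JOIN keeps every row from `agents`; unmatched rows get NULL for `listings`'s columns.
Matching on a.agent_id = b.agent_id AND a.seg = b.seg.
Matched pairs: 4; unmatched a rows kept: 4.

(Mona, NULL, 9, NULL); (Quinn, AX, 9, 255); (Quinn, AX, 9, 786); (Wendy, NULL, 9, NULL); (Yara, SG, 2, 539); (Yara, SG, 2, 894); (NULL, NULL, 4, NULL); (NULL, NULL, 9, NULL)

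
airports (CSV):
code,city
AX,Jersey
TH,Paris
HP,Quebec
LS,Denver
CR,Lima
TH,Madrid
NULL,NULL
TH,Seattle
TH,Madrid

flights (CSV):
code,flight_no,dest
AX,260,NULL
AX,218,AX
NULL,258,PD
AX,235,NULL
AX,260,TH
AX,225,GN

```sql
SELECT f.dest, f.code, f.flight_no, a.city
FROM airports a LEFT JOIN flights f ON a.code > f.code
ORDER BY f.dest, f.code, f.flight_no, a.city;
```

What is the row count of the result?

37

LEFT JOIN keeps every row from `airports`; unmatched rows get NULL for `flights`'s columns.
Matching on a.code > f.code. A NULL in a compared column never satisfies the condition.
- a (code=AX) has no partner → padded with NULL.
- a (code=TH) pairs with 5 row(s) of f.
- a (code=HP) pairs with 5 row(s) of f.
- a (code=LS) pairs with 5 row(s) of f.
- a (code=CR) pairs with 5 row(s) of f.
- a (code=TH) pairs with 5 row(s) of f.
- a (code=NULL) has no partner → padded with NULL.
- a (code=TH) pairs with 5 row(s) of f.
- a (code=TH) pairs with 5 row(s) of f.
Total: 35 matched + 2 padded = 37 rows.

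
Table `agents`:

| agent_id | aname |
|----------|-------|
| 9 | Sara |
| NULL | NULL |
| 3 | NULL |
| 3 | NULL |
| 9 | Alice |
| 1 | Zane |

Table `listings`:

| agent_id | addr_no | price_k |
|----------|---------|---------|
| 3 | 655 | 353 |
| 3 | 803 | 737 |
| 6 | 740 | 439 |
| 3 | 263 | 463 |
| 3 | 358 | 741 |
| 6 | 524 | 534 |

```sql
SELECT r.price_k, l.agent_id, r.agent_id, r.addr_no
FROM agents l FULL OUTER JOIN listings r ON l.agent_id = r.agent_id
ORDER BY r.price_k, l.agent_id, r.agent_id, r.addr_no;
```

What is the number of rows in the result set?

FULL OUTER JOIN keeps every row from both sides; unmatched rows get NULL for the other side's columns.
Matching on l.agent_id = r.agent_id. A NULL in a compared column never satisfies the condition.
- l (agent_id=9) has no partner → padded with NULL.
- l (agent_id=NULL) has no partner → padded with NULL.
- l (agent_id=3) pairs with 4 row(s) of r.
- l (agent_id=3) pairs with 4 row(s) of r.
- l (agent_id=9) has no partner → padded with NULL.
- l (agent_id=1) has no partner → padded with NULL.
- plus 2 unmatched r row(s), each kept with NULL l columns.
Total: 8 matched + 6 padded = 14 rows.

14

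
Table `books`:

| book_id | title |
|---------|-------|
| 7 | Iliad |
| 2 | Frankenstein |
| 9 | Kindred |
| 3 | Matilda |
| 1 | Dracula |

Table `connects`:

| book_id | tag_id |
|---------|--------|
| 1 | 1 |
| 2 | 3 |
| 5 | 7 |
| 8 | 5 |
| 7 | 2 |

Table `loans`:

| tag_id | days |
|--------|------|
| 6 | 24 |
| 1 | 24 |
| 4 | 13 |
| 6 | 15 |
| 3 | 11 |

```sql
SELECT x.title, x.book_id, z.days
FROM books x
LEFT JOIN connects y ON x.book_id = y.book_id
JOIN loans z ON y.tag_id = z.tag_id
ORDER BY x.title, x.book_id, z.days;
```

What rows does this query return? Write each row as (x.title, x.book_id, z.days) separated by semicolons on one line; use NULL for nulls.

(Dracula, 1, 24); (Frankenstein, 2, 11)

Step 1 — x LEFT JOIN y on book_id → 5 row(s).
Then INNER JOIN `loans z` on tag_id: keep only rows whose y.tag_id appears in z.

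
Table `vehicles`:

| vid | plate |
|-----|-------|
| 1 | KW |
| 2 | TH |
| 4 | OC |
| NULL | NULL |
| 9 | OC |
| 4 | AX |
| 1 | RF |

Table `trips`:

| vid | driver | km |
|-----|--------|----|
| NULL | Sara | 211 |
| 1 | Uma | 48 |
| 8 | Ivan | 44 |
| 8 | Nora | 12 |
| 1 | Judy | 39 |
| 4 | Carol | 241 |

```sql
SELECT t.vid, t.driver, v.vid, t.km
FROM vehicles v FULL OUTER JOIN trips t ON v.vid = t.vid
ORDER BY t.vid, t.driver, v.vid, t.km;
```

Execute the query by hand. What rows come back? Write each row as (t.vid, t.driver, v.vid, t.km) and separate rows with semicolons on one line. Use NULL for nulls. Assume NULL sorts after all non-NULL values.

FULL OUTER JOIN keeps every row from both sides; unmatched rows get NULL for the other side's columns.
Matching on v.vid = t.vid. A NULL in a compared column never satisfies the condition.
- vid=1: 2 matching t row(s), so 2 row(s) emitted.
- vid=2: no t row matches, row kept with t columns NULL.
- vid=4: 1 matching t row(s), so 1 row(s) emitted.
- vid=NULL: no t row matches, row kept with t columns NULL.
- vid=9: no t row matches, row kept with t columns NULL.
- vid=4: 1 matching t row(s), so 1 row(s) emitted.
- vid=1: 2 matching t row(s), so 2 row(s) emitted.
- 3 t row(s) had no v match → kept, v columns NULL.

(1, Judy, 1, 39); (1, Judy, 1, 39); (1, Uma, 1, 48); (1, Uma, 1, 48); (4, Carol, 4, 241); (4, Carol, 4, 241); (8, Ivan, NULL, 44); (8, Nora, NULL, 12); (NULL, Sara, NULL, 211); (NULL, NULL, 2, NULL); (NULL, NULL, 9, NULL); (NULL, NULL, NULL, NULL)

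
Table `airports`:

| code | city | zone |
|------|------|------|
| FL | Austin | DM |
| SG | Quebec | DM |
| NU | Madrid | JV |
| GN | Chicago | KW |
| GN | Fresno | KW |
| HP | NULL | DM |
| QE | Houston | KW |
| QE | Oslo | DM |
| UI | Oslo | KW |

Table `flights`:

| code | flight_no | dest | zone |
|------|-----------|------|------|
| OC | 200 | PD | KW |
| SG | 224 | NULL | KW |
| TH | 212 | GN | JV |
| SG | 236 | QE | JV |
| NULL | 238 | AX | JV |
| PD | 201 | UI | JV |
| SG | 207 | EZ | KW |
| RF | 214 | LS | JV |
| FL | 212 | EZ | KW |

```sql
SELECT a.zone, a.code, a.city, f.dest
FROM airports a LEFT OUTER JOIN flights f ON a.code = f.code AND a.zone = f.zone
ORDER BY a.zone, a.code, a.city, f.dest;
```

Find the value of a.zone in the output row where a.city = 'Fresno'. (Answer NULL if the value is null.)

KW

LEFT JOIN keeps every row from `airports`; unmatched rows get NULL for `flights`'s columns.
Matching on a.code = f.code AND a.zone = f.zone. A NULL in a compared column never satisfies the condition.
- a (code=FL, zone=DM) has no partner → padded with NULL.
- a (code=SG, zone=DM) has no partner → padded with NULL.
- a (code=NU, zone=JV) has no partner → padded with NULL.
- a (code=GN, zone=KW) has no partner → padded with NULL.
- a (code=GN, zone=KW) has no partner → padded with NULL.
- a (code=HP, zone=DM) has no partner → padded with NULL.
- a (code=QE, zone=KW) has no partner → padded with NULL.
- a (code=QE, zone=DM) has no partner → padded with NULL.
- a (code=UI, zone=KW) has no partner → padded with NULL.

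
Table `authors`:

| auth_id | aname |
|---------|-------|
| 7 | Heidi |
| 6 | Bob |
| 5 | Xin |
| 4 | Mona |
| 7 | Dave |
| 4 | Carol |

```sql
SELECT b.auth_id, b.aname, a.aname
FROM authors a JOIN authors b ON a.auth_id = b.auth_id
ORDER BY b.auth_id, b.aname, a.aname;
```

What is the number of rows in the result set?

INNER JOIN keeps only pairs where the ON condition holds.
Matching on a.auth_id = b.auth_id.
- a (auth_id=7) pairs with 2 row(s) of b.
- a (auth_id=6) pairs with 1 row(s) of b.
- a (auth_id=5) pairs with 1 row(s) of b.
- a (auth_id=4) pairs with 2 row(s) of b.
- a (auth_id=7) pairs with 2 row(s) of b.
- a (auth_id=4) pairs with 2 row(s) of b.
Total: 10 rows.

10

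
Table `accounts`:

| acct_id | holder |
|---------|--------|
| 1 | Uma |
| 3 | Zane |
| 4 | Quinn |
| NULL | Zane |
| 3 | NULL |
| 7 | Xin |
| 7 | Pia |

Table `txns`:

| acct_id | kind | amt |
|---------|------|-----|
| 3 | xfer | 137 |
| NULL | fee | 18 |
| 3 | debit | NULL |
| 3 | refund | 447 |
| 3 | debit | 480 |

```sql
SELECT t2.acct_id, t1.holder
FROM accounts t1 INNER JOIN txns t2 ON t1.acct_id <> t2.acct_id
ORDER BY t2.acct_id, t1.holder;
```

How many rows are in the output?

INNER JOIN keeps only pairs where the ON condition holds.
Matching on t1.acct_id <> t2.acct_id. A NULL in a compared column never satisfies the condition.
- acct_id=1: 4 matching t2 row(s), so 4 row(s) emitted.
- acct_id=3: no matching t2 row, dropped.
- acct_id=4: 4 matching t2 row(s), so 4 row(s) emitted.
- acct_id=NULL: no matching t2 row, dropped.
- acct_id=3: no matching t2 row, dropped.
- acct_id=7: 4 matching t2 row(s), so 4 row(s) emitted.
- acct_id=7: 4 matching t2 row(s), so 4 row(s) emitted.
Total: 16 rows.

16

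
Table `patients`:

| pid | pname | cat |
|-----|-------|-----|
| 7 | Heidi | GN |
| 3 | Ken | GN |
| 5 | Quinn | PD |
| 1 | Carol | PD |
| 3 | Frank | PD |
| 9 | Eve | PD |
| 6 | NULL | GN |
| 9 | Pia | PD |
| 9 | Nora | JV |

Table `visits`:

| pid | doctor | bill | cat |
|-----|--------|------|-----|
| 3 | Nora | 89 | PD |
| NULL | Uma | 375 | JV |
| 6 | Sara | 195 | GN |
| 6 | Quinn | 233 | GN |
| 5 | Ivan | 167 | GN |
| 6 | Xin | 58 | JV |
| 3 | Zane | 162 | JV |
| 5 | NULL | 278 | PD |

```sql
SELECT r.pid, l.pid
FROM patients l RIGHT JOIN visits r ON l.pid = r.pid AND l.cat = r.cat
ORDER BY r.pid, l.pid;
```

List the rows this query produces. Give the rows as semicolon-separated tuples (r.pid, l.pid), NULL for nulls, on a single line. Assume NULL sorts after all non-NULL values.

(3, 3); (3, NULL); (5, 5); (5, NULL); (6, 6); (6, 6); (6, NULL); (NULL, NULL)

RIGHT JOIN keeps every row from `visits`; unmatched rows get NULL for `patients`'s columns.
Matching on l.pid = r.pid AND l.cat = r.cat. A NULL in a compared column never satisfies the condition.
- l[0] pid=7, cat=GN → no match.
- l[1] pid=3, cat=GN → no match.
- l[2] pid=5, cat=PD → 1 match(es) in r → 1 row(s).
- l[3] pid=1, cat=PD → no match.
- l[4] pid=3, cat=PD → 1 match(es) in r → 1 row(s).
- l[5] pid=9, cat=PD → no match.
- l[6] pid=6, cat=GN → 2 match(es) in r → 2 row(s).
- l[7] pid=9, cat=PD → no match.
- l[8] pid=9, cat=JV → no match.
- 4 r row(s) had no l match → kept, l columns NULL.
After projecting and ordering:
r.pid | l.pid
3 | 3
3 | NULL
5 | 5
5 | NULL
6 | 6
6 | 6
6 | NULL
NULL | NULL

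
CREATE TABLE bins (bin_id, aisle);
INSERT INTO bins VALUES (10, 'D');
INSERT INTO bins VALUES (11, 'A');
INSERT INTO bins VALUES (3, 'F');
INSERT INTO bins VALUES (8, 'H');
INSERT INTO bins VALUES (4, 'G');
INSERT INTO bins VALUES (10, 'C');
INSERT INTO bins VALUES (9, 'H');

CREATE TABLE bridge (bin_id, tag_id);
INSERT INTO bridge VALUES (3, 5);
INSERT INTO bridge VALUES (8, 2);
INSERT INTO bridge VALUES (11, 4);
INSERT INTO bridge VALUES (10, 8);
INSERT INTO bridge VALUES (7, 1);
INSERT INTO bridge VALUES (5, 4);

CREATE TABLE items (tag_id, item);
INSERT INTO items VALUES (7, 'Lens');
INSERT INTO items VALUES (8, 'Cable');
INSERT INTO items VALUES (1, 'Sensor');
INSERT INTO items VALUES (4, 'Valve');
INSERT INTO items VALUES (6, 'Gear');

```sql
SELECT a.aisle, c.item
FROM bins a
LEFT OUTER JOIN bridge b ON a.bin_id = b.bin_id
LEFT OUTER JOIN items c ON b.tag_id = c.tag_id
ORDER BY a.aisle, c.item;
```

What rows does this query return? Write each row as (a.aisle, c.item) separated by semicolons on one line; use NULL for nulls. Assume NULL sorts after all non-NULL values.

Evaluate left to right. First `bins a LEFT JOIN bridge b` on bin_id: 7 row(s).
Then LEFT JOIN `items c` on tag_id: each of those 7 rows is kept; rows whose b.tag_id has no match in c get NULL for c's columns.

(A, Valve); (C, Cable); (D, Cable); (F, NULL); (G, NULL); (H, NULL); (H, NULL)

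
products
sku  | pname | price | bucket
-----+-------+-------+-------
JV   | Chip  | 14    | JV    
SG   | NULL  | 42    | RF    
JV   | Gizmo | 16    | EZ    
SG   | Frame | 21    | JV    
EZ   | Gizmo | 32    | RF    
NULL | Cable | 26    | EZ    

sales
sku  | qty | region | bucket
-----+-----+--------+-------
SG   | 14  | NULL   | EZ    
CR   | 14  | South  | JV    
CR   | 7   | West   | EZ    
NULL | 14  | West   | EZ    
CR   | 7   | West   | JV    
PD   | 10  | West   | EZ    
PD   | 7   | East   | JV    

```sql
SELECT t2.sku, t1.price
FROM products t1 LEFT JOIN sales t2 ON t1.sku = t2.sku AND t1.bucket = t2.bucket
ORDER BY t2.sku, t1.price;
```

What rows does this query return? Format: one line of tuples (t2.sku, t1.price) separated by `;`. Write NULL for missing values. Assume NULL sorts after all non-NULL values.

(NULL, 14); (NULL, 16); (NULL, 21); (NULL, 26); (NULL, 32); (NULL, 42)

LEFT JOIN keeps every row from `products`; unmatched rows get NULL for `sales`'s columns.
Matching on t1.sku = t2.sku AND t1.bucket = t2.bucket. A NULL in a compared column never satisfies the condition.
- t1[0] sku=JV, bucket=JV → no match; kept with NULLs on the t2 side.
- t1[1] sku=SG, bucket=RF → no match; kept with NULLs on the t2 side.
- t1[2] sku=JV, bucket=EZ → no match; kept with NULLs on the t2 side.
- t1[3] sku=SG, bucket=JV → no match; kept with NULLs on the t2 side.
- t1[4] sku=EZ, bucket=RF → no match; kept with NULLs on the t2 side.
- t1[5] sku=NULL, bucket=EZ → no match; kept with NULLs on the t2 side.
After projecting and ordering:
t2.sku | t1.price
NULL | 14
NULL | 16
NULL | 21
NULL | 26
NULL | 32
NULL | 42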